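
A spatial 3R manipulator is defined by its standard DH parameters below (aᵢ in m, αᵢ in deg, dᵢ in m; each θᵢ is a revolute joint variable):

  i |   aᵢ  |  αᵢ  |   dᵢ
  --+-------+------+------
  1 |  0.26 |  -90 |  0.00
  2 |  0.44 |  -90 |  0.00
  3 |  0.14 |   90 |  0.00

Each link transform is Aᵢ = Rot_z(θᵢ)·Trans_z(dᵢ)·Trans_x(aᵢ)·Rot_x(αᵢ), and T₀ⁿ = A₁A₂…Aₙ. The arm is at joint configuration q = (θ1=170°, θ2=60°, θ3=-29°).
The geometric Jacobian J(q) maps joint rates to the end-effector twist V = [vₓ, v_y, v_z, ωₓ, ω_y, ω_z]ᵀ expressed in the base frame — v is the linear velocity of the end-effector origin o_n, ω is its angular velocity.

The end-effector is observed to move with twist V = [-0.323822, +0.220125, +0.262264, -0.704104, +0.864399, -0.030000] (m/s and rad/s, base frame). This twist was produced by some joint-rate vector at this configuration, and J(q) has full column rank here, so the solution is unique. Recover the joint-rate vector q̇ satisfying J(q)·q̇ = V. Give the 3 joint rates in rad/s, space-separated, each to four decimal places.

o_n = [-0.5448, 0.0271, -0.4871]
J₁: ẑ×o_n = [-0.0271, -0.5448, 0.0000], ω = ẑ
J2: z=[-0.1736, -0.9848, 0.0000] o=[-0.2561, 0.0451, 0.0000] → [0.4797, -0.0846, -0.2812, -0.1736, -0.9848, 0.0000]
J3: z=[0.8529, -0.1504, -0.5000] o=[-0.4727, 0.0834, -0.3811] → [-0.0122, 0.1265, -0.0588, 0.8529, -0.1504, -0.5000]
q̇ = J⁺·V = [-0.5170, -0.7290, -0.9740]

-0.5170 -0.7290 -0.9740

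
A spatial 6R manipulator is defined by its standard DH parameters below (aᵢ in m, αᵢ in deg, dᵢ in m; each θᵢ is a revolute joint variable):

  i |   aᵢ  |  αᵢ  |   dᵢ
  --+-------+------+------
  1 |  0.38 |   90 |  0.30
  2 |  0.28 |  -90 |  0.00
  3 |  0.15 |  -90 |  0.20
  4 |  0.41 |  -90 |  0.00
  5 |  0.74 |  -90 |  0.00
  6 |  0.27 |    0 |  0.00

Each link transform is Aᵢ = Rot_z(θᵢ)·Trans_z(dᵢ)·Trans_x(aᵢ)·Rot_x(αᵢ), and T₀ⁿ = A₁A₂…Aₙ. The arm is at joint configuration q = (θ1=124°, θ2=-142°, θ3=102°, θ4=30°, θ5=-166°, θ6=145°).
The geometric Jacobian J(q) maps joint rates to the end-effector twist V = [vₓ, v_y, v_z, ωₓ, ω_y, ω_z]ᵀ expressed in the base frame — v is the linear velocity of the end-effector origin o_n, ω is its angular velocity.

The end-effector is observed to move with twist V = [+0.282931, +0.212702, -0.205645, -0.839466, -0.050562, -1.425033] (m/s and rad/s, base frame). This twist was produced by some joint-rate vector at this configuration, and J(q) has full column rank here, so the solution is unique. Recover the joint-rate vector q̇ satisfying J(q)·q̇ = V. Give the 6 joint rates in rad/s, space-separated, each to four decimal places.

o_n = [-0.3849, 0.3610, -0.0781]
J₁: ẑ×o_n = [-0.3610, -0.3849, 0.0000], ω = ẑ
J2: z=[0.8290, 0.5592, 0.0000] o=[-0.2125, 0.3150, 0.3000] → [-0.2115, 0.3135, 0.1346, 0.8290, 0.5592, 0.0000]
J3: z=[-0.3443, 0.5104, -0.7880] o=[-0.0891, 0.1321, 0.1276] → [0.0754, 0.1623, 0.0722, -0.3443, 0.5104, -0.7880]
J4: z=[-0.2587, 0.7553, 0.6022] o=[-0.2933, 0.1725, -0.0108] → [-0.1644, -0.0726, 0.0204, -0.2587, 0.7553, 0.6022]
J5: z=[0.7494, -0.2365, 0.6184] o=[-0.5432, -0.0781, 0.1962] → [-0.2067, 0.3035, 0.3665, 0.7494, -0.2365, 0.6184]
J6: z=[-0.3984, 0.5850, 0.7065] o=[-0.1519, 0.4960, -0.0585] → [0.0839, -0.1724, 0.1901, -0.3984, 0.5850, 0.7065]
q̇ = J⁺·V = [-0.6810, -0.9130, 0.7780, 0.7930, 0.0430, -0.8990]

-0.6810 -0.9130 0.7780 0.7930 0.0430 -0.8990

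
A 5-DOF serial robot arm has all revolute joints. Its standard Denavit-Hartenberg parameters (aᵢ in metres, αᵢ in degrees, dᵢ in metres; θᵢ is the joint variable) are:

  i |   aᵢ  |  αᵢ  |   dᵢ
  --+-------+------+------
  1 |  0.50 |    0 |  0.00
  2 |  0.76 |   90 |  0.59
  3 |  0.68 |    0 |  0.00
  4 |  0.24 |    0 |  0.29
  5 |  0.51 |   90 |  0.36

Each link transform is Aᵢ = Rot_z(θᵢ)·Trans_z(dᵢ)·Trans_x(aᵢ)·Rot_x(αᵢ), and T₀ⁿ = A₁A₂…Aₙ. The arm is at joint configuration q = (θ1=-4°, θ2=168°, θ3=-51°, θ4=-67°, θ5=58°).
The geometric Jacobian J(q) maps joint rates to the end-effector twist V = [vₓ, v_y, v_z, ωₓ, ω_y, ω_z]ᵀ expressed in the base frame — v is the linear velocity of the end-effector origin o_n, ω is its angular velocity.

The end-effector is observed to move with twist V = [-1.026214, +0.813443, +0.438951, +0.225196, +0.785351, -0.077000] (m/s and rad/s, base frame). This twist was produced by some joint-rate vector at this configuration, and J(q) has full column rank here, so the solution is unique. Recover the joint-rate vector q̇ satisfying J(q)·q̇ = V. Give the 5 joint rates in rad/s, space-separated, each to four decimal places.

0.8110 -0.8880 0.9370 0.5750 -0.6950

o_n = [-0.6008, 0.9566, -0.5920]
J₁: ẑ×o_n = [-0.9566, -0.6008, 0.0000], ω = ẑ
J2: z=[0.0000, 0.0000, 1.0000] o=[0.4988, -0.0349, 0.0000] → [-0.9915, -1.0996, 0.0000, 0.0000, 0.0000, 1.0000]
J3: z=[0.2756, 0.9613, 0.0000] o=[-0.2318, 0.1746, 0.5900] → [-1.1362, 0.3258, 0.5703, 0.2756, 0.9613, 0.0000]
J4: z=[0.2756, 0.9613, 0.0000] o=[-0.6431, 0.2926, 0.0615] → [-0.6283, 0.1802, 0.1423, 0.2756, 0.9613, 0.0000]
J5: z=[0.2756, 0.9613, 0.0000] o=[-0.4549, 0.5403, -0.1504] → [-0.4246, 0.1217, 0.2550, 0.2756, 0.9613, 0.0000]
q̇ = J⁺·V = [0.8110, -0.8880, 0.9370, 0.5750, -0.6950]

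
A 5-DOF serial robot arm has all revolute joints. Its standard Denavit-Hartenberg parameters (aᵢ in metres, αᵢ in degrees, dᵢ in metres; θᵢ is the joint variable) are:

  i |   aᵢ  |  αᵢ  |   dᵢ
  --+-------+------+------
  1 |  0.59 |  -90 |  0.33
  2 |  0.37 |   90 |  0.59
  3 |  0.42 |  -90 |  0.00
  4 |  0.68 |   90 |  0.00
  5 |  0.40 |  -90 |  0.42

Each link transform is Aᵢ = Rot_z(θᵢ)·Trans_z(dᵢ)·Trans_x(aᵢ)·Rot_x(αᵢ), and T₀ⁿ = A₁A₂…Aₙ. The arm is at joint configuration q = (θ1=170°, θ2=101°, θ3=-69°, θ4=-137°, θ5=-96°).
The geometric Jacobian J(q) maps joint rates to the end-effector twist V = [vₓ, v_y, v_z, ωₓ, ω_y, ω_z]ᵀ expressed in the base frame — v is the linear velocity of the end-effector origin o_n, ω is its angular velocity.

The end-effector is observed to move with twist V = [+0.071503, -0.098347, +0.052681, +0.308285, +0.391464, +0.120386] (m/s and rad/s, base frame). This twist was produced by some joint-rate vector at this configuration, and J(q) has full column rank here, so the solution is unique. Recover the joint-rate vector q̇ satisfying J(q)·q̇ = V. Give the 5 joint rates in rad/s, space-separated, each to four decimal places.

o_n = [-0.8593, -0.6187, 0.4241]
J₁: ẑ×o_n = [0.6187, -0.8593, 0.0000], ω = ẑ
J2: z=[-0.1736, -0.9848, 0.0000] o=[-0.5810, 0.1025, 0.3300] → [-0.0927, 0.0163, -0.1488, -0.1736, -0.9848, 0.0000]
J3: z=[-0.9667, 0.1705, -0.1908] o=[-0.6140, -0.4908, -0.0332] → [0.0536, 0.4889, 0.1654, -0.9667, 0.1705, -0.1908]
J4: z=[0.1132, -0.3839, -0.9164] o=[-0.5176, -0.1097, -0.1810] → [-0.6987, 0.2446, -0.1888, 0.1132, -0.3839, -0.9164]
J5: z=[0.5505, -0.7436, 0.3795] o=[-1.0800, -0.4820, -0.0945] → [-0.3338, -0.2017, 0.0889, 0.5505, -0.7436, 0.3795]
q̇ = J⁺·V = [-0.0870, -0.4030, -0.2460, -0.1610, 0.0340]

-0.0870 -0.4030 -0.2460 -0.1610 0.0340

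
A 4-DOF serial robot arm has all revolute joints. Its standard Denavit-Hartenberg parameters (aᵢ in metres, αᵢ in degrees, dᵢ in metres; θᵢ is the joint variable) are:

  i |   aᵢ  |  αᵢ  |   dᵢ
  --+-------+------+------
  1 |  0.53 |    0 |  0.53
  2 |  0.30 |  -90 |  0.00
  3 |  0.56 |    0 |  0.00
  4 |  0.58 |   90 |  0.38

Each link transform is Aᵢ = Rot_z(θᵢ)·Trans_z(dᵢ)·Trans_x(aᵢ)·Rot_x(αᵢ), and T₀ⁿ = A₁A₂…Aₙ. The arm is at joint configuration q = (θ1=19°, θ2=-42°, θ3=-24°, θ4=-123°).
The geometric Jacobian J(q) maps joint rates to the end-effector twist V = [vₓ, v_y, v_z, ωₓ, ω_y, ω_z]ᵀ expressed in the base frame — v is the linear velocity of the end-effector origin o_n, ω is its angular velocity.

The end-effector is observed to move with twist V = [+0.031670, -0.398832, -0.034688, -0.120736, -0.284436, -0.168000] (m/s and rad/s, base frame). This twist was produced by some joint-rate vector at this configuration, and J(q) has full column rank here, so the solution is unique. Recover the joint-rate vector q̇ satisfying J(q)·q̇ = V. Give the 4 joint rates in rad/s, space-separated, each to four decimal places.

-0.7620 0.5940 -0.2260 -0.0830

o_n = [0.9489, 0.3953, 1.0737]
J₁: ẑ×o_n = [-0.3953, 0.9489, 0.0000], ω = ẑ
J2: z=[0.0000, 0.0000, 1.0000] o=[0.5011, 0.1726, 0.5300] → [-0.2227, 0.4478, 0.0000, 0.0000, 0.0000, 1.0000]
J3: z=[0.3907, 0.9205, 0.0000] o=[0.7773, 0.0553, 0.5300] → [0.5004, -0.2124, -0.0252, 0.3907, 0.9205, 0.0000]
J4: z=[0.3907, 0.9205, 0.0000] o=[1.2482, -0.1446, 0.7578] → [0.2908, -0.1234, 0.4864, 0.3907, 0.9205, 0.0000]
q̇ = J⁺·V = [-0.7620, 0.5940, -0.2260, -0.0830]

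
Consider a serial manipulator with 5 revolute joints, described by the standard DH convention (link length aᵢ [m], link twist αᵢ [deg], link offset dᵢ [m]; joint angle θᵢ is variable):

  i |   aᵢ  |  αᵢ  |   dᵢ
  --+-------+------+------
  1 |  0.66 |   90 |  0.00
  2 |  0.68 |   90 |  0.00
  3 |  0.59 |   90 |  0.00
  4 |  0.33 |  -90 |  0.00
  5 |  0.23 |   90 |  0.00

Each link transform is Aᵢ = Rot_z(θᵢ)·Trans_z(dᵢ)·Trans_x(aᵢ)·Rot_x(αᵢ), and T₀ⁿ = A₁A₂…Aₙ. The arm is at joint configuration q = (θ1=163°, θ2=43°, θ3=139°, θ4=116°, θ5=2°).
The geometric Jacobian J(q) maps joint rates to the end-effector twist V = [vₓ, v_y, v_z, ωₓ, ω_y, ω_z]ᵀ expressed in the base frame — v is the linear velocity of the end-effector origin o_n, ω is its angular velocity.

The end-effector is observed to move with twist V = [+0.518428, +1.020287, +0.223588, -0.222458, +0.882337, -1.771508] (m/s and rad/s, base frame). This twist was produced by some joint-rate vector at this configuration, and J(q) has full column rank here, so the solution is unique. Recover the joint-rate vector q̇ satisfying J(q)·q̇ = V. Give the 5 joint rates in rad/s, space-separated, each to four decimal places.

-0.9970 0.1670 0.6240 0.3410 -0.6010

o_n = [-1.1851, 0.5924, -0.0852]
J₁: ẑ×o_n = [-0.5924, -1.1851, 0.0000], ω = ẑ
J2: z=[0.2924, 0.9563, 0.0000] o=[-0.6312, 0.1930, 0.0000] → [-0.0815, 0.0249, 0.6465, 0.2924, 0.9563, 0.0000]
J3: z=[-0.6522, 0.1994, -0.7314] o=[-1.1068, 0.3384, 0.4638] → [0.0763, -0.3008, -0.1500, -0.6522, 0.1994, -0.7314]
J4: z=[-0.2382, 0.8620, 0.4474] o=[-0.6822, 0.6133, 0.1601] → [-0.2021, -0.2834, 0.4385, -0.2382, 0.8620, 0.4474]
J5: z=[-0.3609, -0.5063, 0.7832] o=[-0.9797, 0.6050, 0.0176] → [0.0620, -0.1979, -0.0994, -0.3609, -0.5063, 0.7832]
q̇ = J⁺·V = [-0.9970, 0.1670, 0.6240, 0.3410, -0.6010]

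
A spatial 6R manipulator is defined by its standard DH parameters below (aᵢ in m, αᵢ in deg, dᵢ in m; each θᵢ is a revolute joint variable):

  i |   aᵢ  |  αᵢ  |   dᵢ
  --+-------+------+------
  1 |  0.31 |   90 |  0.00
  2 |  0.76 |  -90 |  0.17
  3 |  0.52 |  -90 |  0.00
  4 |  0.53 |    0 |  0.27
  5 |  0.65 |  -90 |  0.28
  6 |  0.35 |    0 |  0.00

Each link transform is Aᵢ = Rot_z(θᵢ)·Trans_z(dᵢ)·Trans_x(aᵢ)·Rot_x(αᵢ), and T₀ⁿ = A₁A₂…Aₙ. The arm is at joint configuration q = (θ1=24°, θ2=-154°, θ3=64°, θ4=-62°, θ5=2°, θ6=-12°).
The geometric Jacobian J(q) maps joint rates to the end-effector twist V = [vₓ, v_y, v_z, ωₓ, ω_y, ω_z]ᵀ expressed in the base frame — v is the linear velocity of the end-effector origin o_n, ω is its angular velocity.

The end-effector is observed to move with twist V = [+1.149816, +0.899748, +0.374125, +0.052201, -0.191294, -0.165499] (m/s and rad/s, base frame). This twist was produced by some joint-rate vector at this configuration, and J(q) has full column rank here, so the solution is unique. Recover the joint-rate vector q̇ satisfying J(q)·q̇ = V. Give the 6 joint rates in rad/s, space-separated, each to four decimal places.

o_n = [-0.3093, 1.2196, -1.5239]
J₁: ẑ×o_n = [-1.2196, -0.3093, 0.0000], ω = ẑ
J2: z=[0.4067, -0.9135, 0.0000] o=[0.2832, 0.1261, 0.0000] → [1.3922, 0.6198, -0.0965, 0.4067, -0.9135, 0.0000]
J3: z=[0.4005, 0.1783, -0.8988] o=[-0.2717, -0.3070, -0.3332] → [1.1598, 0.5107, 0.6181, 0.4005, 0.1783, -0.8988]
J4: z=[0.5597, 0.7290, 0.3940] o=[-0.6490, 0.0366, -0.4331] → [-1.2614, 0.7443, 0.4145, 0.5597, 0.7290, 0.3940]
J5: z=[0.5597, 0.7290, 0.3940] o=[-0.4910, 0.4813, -0.7951] → [-0.8222, 0.4795, 0.2808, 0.5597, 0.7290, 0.3940]
J6: z=[-0.8285, 0.4831, 0.2830] o=[-0.3446, 1.0006, -1.2532] → [-0.1928, -0.2143, -0.1985, -0.8285, 0.4831, 0.2830]
q̇ = J⁺·V = [0.2870, 0.8270, 0.7780, 0.7850, -0.7110, 0.7690]

0.2870 0.8270 0.7780 0.7850 -0.7110 0.7690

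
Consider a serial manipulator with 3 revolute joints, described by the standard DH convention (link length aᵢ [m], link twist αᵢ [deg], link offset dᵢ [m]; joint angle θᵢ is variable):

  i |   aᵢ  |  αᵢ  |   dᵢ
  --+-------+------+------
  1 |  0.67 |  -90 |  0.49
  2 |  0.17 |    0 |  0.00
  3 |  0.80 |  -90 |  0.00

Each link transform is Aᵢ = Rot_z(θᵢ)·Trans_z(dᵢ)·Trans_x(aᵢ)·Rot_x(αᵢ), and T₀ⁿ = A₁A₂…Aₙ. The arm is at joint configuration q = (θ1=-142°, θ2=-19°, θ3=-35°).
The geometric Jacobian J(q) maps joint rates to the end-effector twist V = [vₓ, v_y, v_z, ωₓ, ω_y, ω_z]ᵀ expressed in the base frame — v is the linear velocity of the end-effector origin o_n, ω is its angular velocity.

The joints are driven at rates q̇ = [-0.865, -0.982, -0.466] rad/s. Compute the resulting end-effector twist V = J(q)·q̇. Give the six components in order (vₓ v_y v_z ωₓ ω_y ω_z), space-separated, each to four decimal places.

0.0885 1.4972 0.8387 -0.8915 1.1410 -0.8650

o_n = [-1.0252, -0.8010, 1.1926]
J₁: ẑ×o_n = [0.8010, -1.0252, 0.0000], ω = ẑ
J2: z=[0.6157, -0.7880, 0.0000] o=[-0.5280, -0.4125, 0.4900] → [-0.5536, -0.4325, -0.6310, 0.6157, -0.7880, 0.0000]
J3: z=[0.6157, -0.7880, 0.0000] o=[-0.6546, -0.5115, 0.5453] → [-0.5100, -0.3985, -0.4702, 0.6157, -0.7880, 0.0000]
V = J·q̇ = [0.0885, 1.4972, 0.8387, -0.8915, 1.1410, -0.8650]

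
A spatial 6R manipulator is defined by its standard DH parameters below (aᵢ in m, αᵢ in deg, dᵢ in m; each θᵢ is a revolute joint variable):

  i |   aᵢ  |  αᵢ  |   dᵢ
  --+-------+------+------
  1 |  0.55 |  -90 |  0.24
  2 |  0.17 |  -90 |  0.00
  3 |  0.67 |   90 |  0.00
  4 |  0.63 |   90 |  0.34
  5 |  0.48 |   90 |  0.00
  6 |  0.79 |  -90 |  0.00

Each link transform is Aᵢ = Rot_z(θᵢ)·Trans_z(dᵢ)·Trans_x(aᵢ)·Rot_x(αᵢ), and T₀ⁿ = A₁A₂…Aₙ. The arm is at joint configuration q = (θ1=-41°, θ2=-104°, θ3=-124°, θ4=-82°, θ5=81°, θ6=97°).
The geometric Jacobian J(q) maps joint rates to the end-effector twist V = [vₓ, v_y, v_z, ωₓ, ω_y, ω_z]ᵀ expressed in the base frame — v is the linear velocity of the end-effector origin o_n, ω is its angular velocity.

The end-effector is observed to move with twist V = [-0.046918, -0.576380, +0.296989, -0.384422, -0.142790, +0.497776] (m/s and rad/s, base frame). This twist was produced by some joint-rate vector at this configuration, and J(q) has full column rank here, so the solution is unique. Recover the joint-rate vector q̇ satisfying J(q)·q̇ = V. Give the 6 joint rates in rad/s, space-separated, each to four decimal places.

o_n = [-0.3579, -0.2331, -0.3595]
J₁: ẑ×o_n = [0.2331, -0.3579, 0.0000], ω = ẑ
J2: z=[0.6561, 0.7547, 0.0000] o=[0.4151, -0.3608, 0.2400] → [-0.4524, 0.3933, 0.6672, 0.6561, 0.7547, 0.0000]
J3: z=[0.7323, -0.6366, 0.2419] o=[0.3841, -0.3339, 0.4050] → [0.4622, 0.3803, -0.3985, 0.7323, -0.6366, 0.2419]
J4: z=[-0.2155, -0.5536, -0.8044] o=[0.8169, 0.0259, 0.0414] → [0.0136, 0.8586, -0.5946, -0.2155, -0.5536, -0.8044]
J5: z=[-0.7416, -0.4431, 0.5036] o=[0.3434, 0.2819, -0.4306] → [0.2278, -0.3005, 0.0711, -0.7416, -0.4431, 0.5036]
J6: z=[-0.5937, 0.7830, -0.1854] o=[0.1935, 0.0724, -0.8356] → [0.3162, 0.3849, 0.6131, -0.5937, 0.7830, -0.1854]
q̇ = J⁺·V = [-0.2630, 0.1230, -0.0970, -0.4140, 0.8190, -0.2090]

-0.2630 0.1230 -0.0970 -0.4140 0.8190 -0.2090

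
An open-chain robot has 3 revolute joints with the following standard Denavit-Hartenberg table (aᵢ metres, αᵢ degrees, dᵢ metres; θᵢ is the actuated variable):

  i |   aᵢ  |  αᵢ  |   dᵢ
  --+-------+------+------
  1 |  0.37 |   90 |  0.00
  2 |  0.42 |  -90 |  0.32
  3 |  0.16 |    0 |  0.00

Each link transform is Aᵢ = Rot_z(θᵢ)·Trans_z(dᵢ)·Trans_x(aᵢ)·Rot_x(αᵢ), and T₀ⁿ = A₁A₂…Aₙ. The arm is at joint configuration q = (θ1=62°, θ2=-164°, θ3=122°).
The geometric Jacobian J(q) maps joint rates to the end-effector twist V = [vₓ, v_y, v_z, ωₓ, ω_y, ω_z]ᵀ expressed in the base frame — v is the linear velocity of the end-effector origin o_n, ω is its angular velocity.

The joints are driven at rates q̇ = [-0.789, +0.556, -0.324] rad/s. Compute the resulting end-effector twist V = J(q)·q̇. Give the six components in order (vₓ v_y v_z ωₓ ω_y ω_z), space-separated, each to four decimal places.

-0.0550 -0.1252 -0.1913 0.4490 -0.3399 -0.4776

o_n = [0.1852, -0.0443, -0.0924]
J₁: ẑ×o_n = [0.0443, 0.1852, -0.0000], ω = ẑ
J2: z=[0.8829, -0.4695, 0.0000] o=[0.1737, 0.3267, 0.0000] → [0.0434, 0.0816, -0.3222, 0.8829, -0.4695, 0.0000]
J3: z=[0.1294, 0.2434, -0.9613] o=[0.2667, -0.1800, -0.1158] → [0.1361, 0.0754, 0.0374, 0.1294, 0.2434, -0.9613]
V = J·q̇ = [-0.0550, -0.1252, -0.1913, 0.4490, -0.3399, -0.4776]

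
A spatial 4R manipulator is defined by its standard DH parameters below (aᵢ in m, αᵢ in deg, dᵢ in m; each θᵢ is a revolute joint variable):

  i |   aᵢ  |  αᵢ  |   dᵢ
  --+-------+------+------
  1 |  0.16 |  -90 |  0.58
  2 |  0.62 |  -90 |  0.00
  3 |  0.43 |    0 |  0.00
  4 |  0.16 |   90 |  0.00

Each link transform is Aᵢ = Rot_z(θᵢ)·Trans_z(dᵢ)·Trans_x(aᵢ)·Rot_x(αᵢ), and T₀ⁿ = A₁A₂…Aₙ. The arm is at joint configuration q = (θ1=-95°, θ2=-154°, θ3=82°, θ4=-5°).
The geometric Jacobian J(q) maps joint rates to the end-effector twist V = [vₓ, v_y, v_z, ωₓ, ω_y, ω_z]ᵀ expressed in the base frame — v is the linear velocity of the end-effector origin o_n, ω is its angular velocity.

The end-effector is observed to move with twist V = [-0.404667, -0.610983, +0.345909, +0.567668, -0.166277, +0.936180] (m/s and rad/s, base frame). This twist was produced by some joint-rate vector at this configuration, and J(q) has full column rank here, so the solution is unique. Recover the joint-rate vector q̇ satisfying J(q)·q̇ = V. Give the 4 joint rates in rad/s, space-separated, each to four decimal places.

o_n = [-0.5374, 0.5322, 0.8938]
J₁: ẑ×o_n = [-0.5322, -0.5374, 0.0000], ω = ẑ
J2: z=[0.9962, -0.0872, 0.0000] o=[-0.0139, -0.1594, 0.5800] → [-0.0273, -0.3126, 0.6434, 0.9962, -0.0872, 0.0000]
J3: z=[-0.0382, -0.4367, 0.8988] o=[0.0346, 0.3957, 0.8518] → [-0.1410, -0.5125, -0.2550, -0.0382, -0.4367, 0.8988]
J4: z=[-0.0382, -0.4367, 0.8988] o=[-0.3849, 0.4864, 0.8780] → [-0.0481, -0.1365, -0.0683, -0.0382, -0.4367, 0.8988]
q̇ = J⁺·V = [0.6980, 0.5800, 0.0490, 0.2160]

0.6980 0.5800 0.0490 0.2160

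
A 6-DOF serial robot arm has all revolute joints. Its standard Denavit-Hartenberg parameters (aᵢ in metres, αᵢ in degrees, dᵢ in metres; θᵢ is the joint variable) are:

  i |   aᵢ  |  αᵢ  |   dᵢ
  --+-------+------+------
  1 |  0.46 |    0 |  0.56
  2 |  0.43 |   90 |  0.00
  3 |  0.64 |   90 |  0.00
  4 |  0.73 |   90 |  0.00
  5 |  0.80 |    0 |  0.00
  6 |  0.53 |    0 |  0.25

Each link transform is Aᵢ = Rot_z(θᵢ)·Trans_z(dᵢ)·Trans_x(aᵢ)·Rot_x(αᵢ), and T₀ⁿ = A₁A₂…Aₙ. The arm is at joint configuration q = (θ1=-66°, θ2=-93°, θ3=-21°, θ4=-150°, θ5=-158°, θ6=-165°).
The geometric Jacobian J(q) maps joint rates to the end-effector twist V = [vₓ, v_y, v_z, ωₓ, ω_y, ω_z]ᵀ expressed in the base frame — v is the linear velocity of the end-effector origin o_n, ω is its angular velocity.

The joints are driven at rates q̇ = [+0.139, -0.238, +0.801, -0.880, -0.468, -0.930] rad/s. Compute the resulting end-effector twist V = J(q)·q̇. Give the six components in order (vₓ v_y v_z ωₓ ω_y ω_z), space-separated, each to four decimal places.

0.0268 0.3645 0.4329 -0.7568 -0.7294 0.4721

o_n = [-0.3500, -0.6149, 0.4852]
J₁: ẑ×o_n = [0.6149, -0.3500, 0.0000], ω = ẑ
J2: z=[0.0000, 0.0000, 1.0000] o=[0.1871, -0.4202, 0.5600] → [0.1947, -0.5371, 0.0000, 0.0000, 0.0000, 1.0000]
J3: z=[-0.3584, 0.9336, 0.0000] o=[-0.2143, -0.5743, 0.5600] → [-0.0699, -0.0268, 0.1412, -0.3584, 0.9336, 0.0000]
J4: z=[0.3346, 0.1284, -0.9336] o=[-0.7721, -0.7885, 0.3306] → [0.1819, -0.4458, 0.0038, 0.3346, 0.1284, -0.9336]
J5: z=[0.1254, 0.9758, 0.1792] o=[-0.0903, -0.9177, 0.5572] → [-0.1246, -0.0375, 0.2913, 0.1254, 0.9758, 0.1792]
J6: z=[0.1254, 0.9758, 0.1792] o=[-0.8834, -0.8249, 0.6068] → [-0.1563, 0.1108, -0.4942, 0.1254, 0.9758, 0.1792]
V = J·q̇ = [0.0268, 0.3645, 0.4329, -0.7568, -0.7294, 0.4721]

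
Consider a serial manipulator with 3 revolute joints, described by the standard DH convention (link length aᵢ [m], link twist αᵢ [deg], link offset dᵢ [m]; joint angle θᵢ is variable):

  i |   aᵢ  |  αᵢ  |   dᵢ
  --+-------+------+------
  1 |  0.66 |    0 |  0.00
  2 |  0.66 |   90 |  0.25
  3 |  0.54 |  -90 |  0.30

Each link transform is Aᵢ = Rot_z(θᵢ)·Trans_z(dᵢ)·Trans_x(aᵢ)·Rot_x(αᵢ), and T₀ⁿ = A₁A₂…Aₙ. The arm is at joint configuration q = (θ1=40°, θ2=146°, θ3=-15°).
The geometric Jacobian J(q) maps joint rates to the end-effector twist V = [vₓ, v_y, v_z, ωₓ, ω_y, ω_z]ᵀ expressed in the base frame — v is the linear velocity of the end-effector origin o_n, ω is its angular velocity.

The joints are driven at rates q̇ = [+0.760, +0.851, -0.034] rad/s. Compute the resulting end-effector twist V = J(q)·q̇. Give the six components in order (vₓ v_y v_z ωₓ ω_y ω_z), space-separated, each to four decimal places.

o_n = [-0.7009, 0.5991, 0.1102]
J₁: ẑ×o_n = [-0.5991, -0.7009, 0.0000], ω = ẑ
J2: z=[0.0000, 0.0000, 1.0000] o=[0.5056, 0.4242, 0.0000] → [-0.1748, -1.2065, 0.0000, 0.0000, 0.0000, 1.0000]
J3: z=[-0.1045, 0.9945, 0.0000] o=[-0.1508, 0.3553, 0.2500] → [-0.1390, -0.0146, 0.5216, -0.1045, 0.9945, 0.0000]
V = J·q̇ = [-0.5994, -1.5589, -0.0177, 0.0036, -0.0338, 1.6110]

-0.5994 -1.5589 -0.0177 0.0036 -0.0338 1.6110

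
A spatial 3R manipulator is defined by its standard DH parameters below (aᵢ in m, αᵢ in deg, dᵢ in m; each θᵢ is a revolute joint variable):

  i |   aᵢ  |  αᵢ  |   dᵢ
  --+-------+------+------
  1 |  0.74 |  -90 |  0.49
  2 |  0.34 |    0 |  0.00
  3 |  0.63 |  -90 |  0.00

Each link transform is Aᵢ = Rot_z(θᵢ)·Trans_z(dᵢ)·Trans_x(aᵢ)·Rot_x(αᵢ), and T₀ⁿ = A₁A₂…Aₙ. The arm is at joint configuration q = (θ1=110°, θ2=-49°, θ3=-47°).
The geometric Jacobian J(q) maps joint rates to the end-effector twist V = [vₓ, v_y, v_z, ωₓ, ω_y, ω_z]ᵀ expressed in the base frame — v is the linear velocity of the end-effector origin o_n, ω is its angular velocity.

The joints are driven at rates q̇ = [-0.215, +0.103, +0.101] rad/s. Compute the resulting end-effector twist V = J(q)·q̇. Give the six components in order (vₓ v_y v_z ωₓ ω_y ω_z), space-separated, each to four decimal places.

o_n = [-0.3069, 0.8431, 1.3732]
J₁: ẑ×o_n = [-0.8431, -0.3069, 0.0000], ω = ẑ
J2: z=[-0.9397, -0.3420, 0.0000] o=[-0.2531, 0.6954, 0.4900] → [-0.3021, 0.8299, -0.1572, -0.9397, -0.3420, 0.0000]
J3: z=[-0.9397, -0.3420, 0.0000] o=[-0.3294, 0.9050, 0.7466] → [-0.2143, 0.5888, 0.0659, -0.9397, -0.3420, 0.0000]
V = J·q̇ = [0.1285, 0.2109, -0.0095, -0.1917, -0.0698, -0.2150]

0.1285 0.2109 -0.0095 -0.1917 -0.0698 -0.2150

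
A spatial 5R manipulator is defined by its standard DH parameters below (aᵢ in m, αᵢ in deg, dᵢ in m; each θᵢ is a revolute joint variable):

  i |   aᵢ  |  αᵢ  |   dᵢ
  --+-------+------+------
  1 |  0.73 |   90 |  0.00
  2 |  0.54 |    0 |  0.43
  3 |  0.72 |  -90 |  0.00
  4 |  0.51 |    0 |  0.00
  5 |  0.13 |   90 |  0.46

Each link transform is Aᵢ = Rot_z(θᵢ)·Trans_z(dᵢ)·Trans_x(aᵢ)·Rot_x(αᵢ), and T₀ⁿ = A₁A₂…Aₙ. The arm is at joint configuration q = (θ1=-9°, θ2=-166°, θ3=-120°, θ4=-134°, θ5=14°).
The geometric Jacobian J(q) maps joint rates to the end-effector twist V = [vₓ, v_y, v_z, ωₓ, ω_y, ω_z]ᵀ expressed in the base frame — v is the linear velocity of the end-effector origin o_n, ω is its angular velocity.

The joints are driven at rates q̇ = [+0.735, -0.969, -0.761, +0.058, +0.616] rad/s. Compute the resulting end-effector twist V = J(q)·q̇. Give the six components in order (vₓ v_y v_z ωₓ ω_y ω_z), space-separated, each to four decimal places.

1.2445 -0.3763 1.2227 -0.3693 1.8101 0.9208

o_n = [-0.2936, -0.8743, 0.2852]
J₁: ẑ×o_n = [0.8743, -0.2936, 0.0000], ω = ẑ
J2: z=[-0.1564, -0.9877, 0.0000] o=[0.7210, -0.1142, 0.0000] → [-0.2817, 0.0446, -0.8832, -0.1564, -0.9877, 0.0000]
J3: z=[-0.1564, -0.9877, 0.0000] o=[0.1362, -0.4569, -0.1306] → [-0.4107, 0.0651, -0.3593, -0.1564, -0.9877, 0.0000]
J4: z=[-0.9494, 0.1504, 0.2756] o=[0.3323, -0.4880, 0.5615] → [0.0649, -0.4348, 0.4609, -0.9494, 0.1504, 0.2756]
J5: z=[-0.9494, 0.1504, 0.2756] o=[0.1784, -0.8351, 0.2209] → [0.0205, -0.0691, 0.1082, -0.9494, 0.1504, 0.2756]
V = J·q̇ = [1.2445, -0.3763, 1.2227, -0.3693, 1.8101, 0.9208]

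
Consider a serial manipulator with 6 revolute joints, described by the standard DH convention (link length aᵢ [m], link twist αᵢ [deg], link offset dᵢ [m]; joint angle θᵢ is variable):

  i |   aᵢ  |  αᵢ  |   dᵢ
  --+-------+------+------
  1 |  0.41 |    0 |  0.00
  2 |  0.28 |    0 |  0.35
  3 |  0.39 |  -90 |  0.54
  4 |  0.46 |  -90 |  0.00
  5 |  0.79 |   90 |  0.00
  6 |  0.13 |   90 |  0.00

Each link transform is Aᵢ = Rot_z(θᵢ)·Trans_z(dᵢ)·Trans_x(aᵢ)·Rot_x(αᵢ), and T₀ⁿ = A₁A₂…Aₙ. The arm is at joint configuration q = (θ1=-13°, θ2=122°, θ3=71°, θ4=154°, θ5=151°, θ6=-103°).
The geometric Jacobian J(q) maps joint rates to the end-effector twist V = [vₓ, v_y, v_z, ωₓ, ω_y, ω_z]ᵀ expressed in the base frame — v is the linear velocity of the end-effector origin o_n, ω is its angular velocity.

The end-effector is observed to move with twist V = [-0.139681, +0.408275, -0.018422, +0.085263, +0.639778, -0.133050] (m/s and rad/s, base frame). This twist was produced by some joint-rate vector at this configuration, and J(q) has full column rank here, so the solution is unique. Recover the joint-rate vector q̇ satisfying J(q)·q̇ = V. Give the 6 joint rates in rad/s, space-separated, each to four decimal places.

o_n = [-0.3218, 0.5413, 0.8662]
J₁: ẑ×o_n = [-0.5413, -0.3218, 0.0000], ω = ẑ
J2: z=[0.0000, 0.0000, 1.0000] o=[0.3995, -0.0922, 0.0000] → [-0.6336, -0.7213, 0.0000, 0.0000, 0.0000, 1.0000]
J3: z=[0.0000, 0.0000, 1.0000] o=[0.3083, 0.1725, 0.3500] → [-0.3688, -0.6301, 0.0000, 0.0000, 0.0000, 1.0000]
J4: z=[-0.0000, -1.0000, 0.0000] o=[-0.0817, 0.1725, 0.8900] → [0.0238, -0.0000, -0.2401, -0.0000, -1.0000, 0.0000]
J5: z=[0.4384, -0.0000, 0.8988] o=[0.3318, 0.1725, 0.6883] → [-0.3315, -0.6654, 0.1617, 0.4384, -0.0000, 0.8988]
J6: z=[0.4357, 0.8746, -0.2125] o=[-0.2892, 0.5555, 0.9912] → [-0.1124, 0.0614, 0.0223, 0.4357, 0.8746, -0.2125]
q̇ = J⁺·V = [0.9630, -0.3470, -0.2780, -0.1290, -0.3860, 0.5840]

0.9630 -0.3470 -0.2780 -0.1290 -0.3860 0.5840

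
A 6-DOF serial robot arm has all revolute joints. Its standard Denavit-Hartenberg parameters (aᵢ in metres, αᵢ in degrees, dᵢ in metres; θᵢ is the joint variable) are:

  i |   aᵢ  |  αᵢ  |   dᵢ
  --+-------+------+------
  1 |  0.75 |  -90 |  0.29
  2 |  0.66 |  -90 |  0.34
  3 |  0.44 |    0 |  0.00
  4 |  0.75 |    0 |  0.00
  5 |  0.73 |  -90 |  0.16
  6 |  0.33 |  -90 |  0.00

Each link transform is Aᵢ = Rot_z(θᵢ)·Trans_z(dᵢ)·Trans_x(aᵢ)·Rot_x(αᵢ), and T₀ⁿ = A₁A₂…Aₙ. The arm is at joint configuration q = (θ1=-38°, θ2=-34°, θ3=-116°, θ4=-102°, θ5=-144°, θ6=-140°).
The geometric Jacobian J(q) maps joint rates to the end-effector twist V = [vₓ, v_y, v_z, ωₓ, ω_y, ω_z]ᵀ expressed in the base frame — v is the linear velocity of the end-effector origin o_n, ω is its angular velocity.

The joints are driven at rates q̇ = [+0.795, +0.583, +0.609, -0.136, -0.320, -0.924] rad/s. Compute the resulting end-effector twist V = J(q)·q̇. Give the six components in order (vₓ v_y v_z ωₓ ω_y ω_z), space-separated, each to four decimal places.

o_n = [1.1644, -0.5412, 0.1789]
J₁: ẑ×o_n = [0.5412, 1.1644, -0.0000], ω = ẑ
J2: z=[0.6157, 0.7880, 0.0000] o=[0.5910, -0.4617, 0.2900] → [-0.0875, 0.0684, -0.5008, 0.6157, 0.7880, 0.0000]
J3: z=[0.4407, -0.3443, -0.8290] o=[1.2315, -0.5307, 0.6591] → [0.1566, 0.2672, -0.0277, 0.4407, -0.3443, -0.8290]
J4: z=[0.4407, -0.3443, -0.8290] o=[1.3490, -0.1206, 0.5512] → [-0.2205, 0.3171, -0.2489, 0.4407, -0.3443, -0.8290]
J5: z=[0.4407, -0.3443, -0.8290] o=[0.6786, -0.1828, 0.2207] → [-0.2827, -0.3843, 0.0093, 0.4407, -0.3443, -0.8290]
J6: z=[-0.5925, -0.8053, 0.0195] o=[1.2414, -0.5902, 0.4960] → [0.2544, -0.1894, -0.0910, -0.5925, -0.8053, 0.0195]
V = J·q̇ = [0.3600, 1.3832, -0.1939, 0.9738, 1.1509, 0.6501]

0.3600 1.3832 -0.1939 0.9738 1.1509 0.6501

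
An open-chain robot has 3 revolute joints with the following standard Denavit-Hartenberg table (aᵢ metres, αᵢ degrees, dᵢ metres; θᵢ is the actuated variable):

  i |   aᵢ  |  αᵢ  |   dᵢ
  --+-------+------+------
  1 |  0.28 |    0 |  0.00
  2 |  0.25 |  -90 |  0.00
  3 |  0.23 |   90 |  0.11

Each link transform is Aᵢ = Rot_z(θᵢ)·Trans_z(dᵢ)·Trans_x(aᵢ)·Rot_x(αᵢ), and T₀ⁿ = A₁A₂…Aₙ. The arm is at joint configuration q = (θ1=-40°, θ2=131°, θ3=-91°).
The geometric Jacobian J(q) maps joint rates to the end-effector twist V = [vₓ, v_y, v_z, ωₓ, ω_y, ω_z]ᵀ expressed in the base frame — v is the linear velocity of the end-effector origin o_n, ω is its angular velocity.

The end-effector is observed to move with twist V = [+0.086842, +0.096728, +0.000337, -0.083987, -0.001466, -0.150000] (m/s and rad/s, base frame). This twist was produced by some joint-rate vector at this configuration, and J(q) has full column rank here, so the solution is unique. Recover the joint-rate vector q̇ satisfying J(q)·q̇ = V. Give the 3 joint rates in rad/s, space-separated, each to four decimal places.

0.2810 -0.4310 0.0840

o_n = [0.1002, 0.0640, 0.2300]
J₁: ẑ×o_n = [-0.0640, 0.1002, 0.0000], ω = ẑ
J2: z=[0.0000, 0.0000, 1.0000] o=[0.2145, -0.1800, 0.0000] → [-0.2440, -0.1143, 0.0000, 0.0000, 0.0000, 1.0000]
J3: z=[-0.9998, -0.0175, 0.0000] o=[0.2101, 0.0700, 0.0000] → [-0.0040, 0.2299, 0.0040, -0.9998, -0.0175, 0.0000]
q̇ = J⁺·V = [0.2810, -0.4310, 0.0840]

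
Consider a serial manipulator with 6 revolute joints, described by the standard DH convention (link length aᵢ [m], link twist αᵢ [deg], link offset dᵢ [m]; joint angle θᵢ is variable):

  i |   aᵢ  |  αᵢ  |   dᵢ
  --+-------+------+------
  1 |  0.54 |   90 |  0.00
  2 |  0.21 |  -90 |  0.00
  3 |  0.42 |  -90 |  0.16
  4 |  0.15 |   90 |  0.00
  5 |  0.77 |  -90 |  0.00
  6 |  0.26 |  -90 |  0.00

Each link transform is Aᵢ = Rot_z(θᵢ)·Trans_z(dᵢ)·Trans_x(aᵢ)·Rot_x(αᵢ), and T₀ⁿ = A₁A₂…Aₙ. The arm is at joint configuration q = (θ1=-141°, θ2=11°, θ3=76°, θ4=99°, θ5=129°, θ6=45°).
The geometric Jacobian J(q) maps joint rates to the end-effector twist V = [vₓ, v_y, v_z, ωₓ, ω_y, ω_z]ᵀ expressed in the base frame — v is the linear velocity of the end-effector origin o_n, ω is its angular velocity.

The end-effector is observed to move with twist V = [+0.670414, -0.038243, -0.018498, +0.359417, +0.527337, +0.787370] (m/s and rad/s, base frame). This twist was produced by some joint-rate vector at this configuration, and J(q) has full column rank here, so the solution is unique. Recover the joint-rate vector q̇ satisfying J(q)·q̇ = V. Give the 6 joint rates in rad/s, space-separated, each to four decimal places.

0.9730 0.6180 -0.1900 0.8550 0.2450 0.2120

o_n = [0.3072, -0.3676, 0.5389]
J₁: ẑ×o_n = [0.3676, 0.3072, -0.0000], ω = ẑ
J2: z=[-0.6293, 0.7771, 0.0000] o=[-0.4197, -0.3398, 0.0000] → [0.4188, 0.3392, -0.5474, -0.6293, 0.7771, 0.0000]
J3: z=[0.1483, 0.1201, 0.9816] o=[-0.5799, -0.4696, 0.0401] → [-0.0402, 0.7968, -0.0914, 0.1483, 0.1201, 0.9816]
J4: z=[0.8925, 0.4114, -0.1851] o=[-0.3772, -0.8298, 0.2165] → [0.2182, -0.4145, 0.1310, 0.8925, 0.4114, -0.1851]
J5: z=[0.3976, -0.9112, -0.1080] o=[-0.4092, -0.8264, 0.0700] → [-0.3777, -0.2638, 0.8352, 0.3976, -0.9112, -0.1080]
J6: z=[-0.3960, -0.2766, 0.8756] o=[0.2282, -0.5912, 0.4325] → [-0.2253, 0.1114, -0.0667, -0.3960, -0.2766, 0.8756]
q̇ = J⁺·V = [0.9730, 0.6180, -0.1900, 0.8550, 0.2450, 0.2120]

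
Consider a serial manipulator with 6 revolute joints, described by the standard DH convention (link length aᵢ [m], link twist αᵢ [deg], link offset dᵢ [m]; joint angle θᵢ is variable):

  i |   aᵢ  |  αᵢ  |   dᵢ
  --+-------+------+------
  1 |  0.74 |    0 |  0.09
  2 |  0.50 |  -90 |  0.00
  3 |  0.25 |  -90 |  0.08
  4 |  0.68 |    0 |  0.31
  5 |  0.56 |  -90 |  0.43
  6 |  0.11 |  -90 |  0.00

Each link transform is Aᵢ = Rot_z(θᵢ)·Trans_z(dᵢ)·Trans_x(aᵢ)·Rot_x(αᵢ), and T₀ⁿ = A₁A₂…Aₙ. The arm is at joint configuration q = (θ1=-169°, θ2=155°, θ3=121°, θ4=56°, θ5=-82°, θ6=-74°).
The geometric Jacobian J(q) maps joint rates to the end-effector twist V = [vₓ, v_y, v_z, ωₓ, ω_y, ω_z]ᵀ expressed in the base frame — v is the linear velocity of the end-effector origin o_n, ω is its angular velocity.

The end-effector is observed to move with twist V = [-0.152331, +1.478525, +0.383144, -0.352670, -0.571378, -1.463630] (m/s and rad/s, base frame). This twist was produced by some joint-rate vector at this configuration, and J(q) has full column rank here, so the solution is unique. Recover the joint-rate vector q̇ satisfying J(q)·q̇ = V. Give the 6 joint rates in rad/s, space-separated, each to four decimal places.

-0.9390 -0.1910 0.1620 0.5300 -0.5270 0.8920

o_n = [-1.5792, -0.1604, -0.4694]
J₁: ẑ×o_n = [0.1604, -1.5792, 0.0000], ω = ẑ
J2: z=[0.0000, 0.0000, 1.0000] o=[-0.7264, -0.1412, 0.0900] → [0.0192, -0.8528, 0.0000, 0.0000, 0.0000, 1.0000]
J3: z=[0.2419, 0.9703, 0.0000] o=[-0.2413, -0.2622, 0.0900] → [-0.5428, 0.1353, 1.3228, 0.2419, 0.9703, 0.0000]
J4: z=[-0.8317, 0.2074, 0.5150] o=[-0.3468, -0.1534, -0.1243] → [-0.0679, -0.9218, 0.2614, -0.8317, 0.2074, 0.5150]
J5: z=[-0.8317, 0.2074, 0.5150] o=[-0.9311, -0.5887, -0.2906] → [-0.2577, -0.4826, -0.2218, -0.8317, 0.2074, 0.5150]
J6: z=[-0.4365, -0.8175, -0.3758] o=[-1.4809, -0.1986, -0.5005] → [-0.0111, 0.0505, -0.0971, -0.4365, -0.8175, -0.3758]
q̇ = J⁺·V = [-0.9390, -0.1910, 0.1620, 0.5300, -0.5270, 0.8920]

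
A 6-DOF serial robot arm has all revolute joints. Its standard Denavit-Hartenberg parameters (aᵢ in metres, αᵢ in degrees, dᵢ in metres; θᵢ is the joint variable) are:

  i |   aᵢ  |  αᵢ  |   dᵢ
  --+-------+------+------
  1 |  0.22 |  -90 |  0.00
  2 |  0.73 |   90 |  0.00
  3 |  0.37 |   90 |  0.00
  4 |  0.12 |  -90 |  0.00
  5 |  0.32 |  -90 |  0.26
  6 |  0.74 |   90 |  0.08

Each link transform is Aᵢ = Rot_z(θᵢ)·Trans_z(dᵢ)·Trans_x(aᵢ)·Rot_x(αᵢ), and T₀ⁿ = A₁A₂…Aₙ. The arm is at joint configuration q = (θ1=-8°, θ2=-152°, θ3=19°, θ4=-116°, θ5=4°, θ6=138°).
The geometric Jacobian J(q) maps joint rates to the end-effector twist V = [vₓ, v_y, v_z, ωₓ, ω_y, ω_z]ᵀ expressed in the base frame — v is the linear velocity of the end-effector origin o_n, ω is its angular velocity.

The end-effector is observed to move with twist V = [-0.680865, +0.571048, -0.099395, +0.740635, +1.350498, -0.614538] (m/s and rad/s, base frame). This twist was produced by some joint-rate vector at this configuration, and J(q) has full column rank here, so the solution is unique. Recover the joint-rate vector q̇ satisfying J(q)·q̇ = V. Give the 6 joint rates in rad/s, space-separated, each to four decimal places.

-0.4040 -0.1780 -0.1370 -0.9980 -0.0490 0.7230

o_n = [-0.6532, 0.2214, 0.2435]
J₁: ẑ×o_n = [-0.2214, -0.6532, 0.0000], ω = ẑ
J2: z=[0.1392, 0.9903, 0.0000] o=[0.2179, -0.0306, 0.0000] → [0.2411, -0.0339, 0.8976, 0.1392, 0.9903, 0.0000]
J3: z=[-0.4649, 0.0653, -0.8829] o=[-0.4204, 0.0591, 0.3427] → [0.1368, 0.1594, -0.0603, -0.4649, 0.0653, -0.8829]
J4: z=[-0.4163, -0.8963, 0.1528] o=[-0.7095, 0.2214, 0.5070] → [0.2361, -0.1010, 0.0505, -0.4163, -0.8963, 0.1528]
J5: z=[-0.4985, 0.3656, 0.7860] o=[-0.6183, 0.1912, 0.5788] → [-0.1463, -0.1946, -0.0023, -0.4985, 0.3656, 0.7860]
J6: z=[0.3622, 0.9116, -0.1943] o=[-0.4959, 0.2262, 0.9710] → [-0.6641, 0.2940, 0.1417, 0.3622, 0.9116, -0.1943]
q̇ = J⁺·V = [-0.4040, -0.1780, -0.1370, -0.9980, -0.0490, 0.7230]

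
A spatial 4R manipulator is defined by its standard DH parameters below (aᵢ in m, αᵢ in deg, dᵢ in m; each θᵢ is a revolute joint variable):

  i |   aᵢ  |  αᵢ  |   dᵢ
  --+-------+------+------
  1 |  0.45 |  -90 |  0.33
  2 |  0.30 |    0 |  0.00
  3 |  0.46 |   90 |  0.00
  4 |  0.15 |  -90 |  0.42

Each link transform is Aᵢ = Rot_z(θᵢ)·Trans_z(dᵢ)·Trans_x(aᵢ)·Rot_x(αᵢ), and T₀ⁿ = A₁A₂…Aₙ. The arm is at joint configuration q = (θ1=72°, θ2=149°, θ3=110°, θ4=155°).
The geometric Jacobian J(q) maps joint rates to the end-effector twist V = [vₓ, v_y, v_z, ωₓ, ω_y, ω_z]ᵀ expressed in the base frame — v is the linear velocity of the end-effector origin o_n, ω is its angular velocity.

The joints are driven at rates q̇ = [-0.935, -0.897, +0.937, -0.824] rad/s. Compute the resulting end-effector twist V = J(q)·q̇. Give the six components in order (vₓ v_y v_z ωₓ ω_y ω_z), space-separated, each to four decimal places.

o_n = [-0.1472, -0.2479, 0.4134]
J₁: ẑ×o_n = [0.2479, -0.1472, 0.0000], ω = ẑ
J2: z=[-0.9511, 0.3090, 0.0000] o=[0.1391, 0.4280, 0.3300] → [0.0258, 0.0794, 0.7313, -0.9511, 0.3090, 0.0000]
J3: z=[-0.9511, 0.3090, 0.0000] o=[0.0596, 0.1834, 0.1755] → [0.0735, 0.2263, 0.4741, -0.9511, 0.3090, 0.0000]
J4: z=[-0.3033, -0.9336, -0.1908] o=[0.0325, 0.0999, 0.6270] → [0.1330, -0.0305, -0.0622, -0.3033, -0.9336, -0.1908]
V = J·q̇ = [-0.2956, 0.3036, -0.1604, 0.2119, 0.7816, -0.7778]

-0.2956 0.3036 -0.1604 0.2119 0.7816 -0.7778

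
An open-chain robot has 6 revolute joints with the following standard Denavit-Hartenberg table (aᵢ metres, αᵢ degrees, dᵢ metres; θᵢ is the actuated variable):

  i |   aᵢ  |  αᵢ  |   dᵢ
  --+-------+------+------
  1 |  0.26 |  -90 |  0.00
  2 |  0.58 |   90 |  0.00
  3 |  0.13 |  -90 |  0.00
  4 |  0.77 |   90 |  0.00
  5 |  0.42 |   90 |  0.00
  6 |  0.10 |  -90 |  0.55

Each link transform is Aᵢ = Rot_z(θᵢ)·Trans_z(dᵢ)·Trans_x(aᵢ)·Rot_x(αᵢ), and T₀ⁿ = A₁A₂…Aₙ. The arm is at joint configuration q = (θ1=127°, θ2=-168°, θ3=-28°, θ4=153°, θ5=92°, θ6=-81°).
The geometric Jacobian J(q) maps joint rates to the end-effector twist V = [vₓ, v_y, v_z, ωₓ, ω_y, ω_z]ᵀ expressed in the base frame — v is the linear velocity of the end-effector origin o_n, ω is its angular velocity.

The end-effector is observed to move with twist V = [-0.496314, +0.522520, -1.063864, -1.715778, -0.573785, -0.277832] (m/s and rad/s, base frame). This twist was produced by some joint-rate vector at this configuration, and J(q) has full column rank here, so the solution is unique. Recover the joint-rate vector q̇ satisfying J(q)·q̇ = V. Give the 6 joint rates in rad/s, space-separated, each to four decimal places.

0.0300 0.4380 0.0180 0.8010 -0.6690 0.9530

o_n = [-1.0368, -0.1314, 0.4604]
J₁: ẑ×o_n = [0.1314, -1.0368, 0.0000], ω = ẑ
J2: z=[-0.7986, -0.6018, 0.0000] o=[-0.1565, 0.2076, 0.0000] → [-0.2771, 0.3677, -0.2590, -0.7986, -0.6018, 0.0000]
J3: z=[0.1251, -0.1660, -0.9781] o=[0.1850, -0.2454, 0.1206] → [0.0552, 1.1525, -0.1886, 0.1251, -0.1660, -0.9781]
J4: z=[-0.4288, -0.8981, 0.0976] o=[0.3013, -0.2984, 0.1445] → [-0.3001, 0.0049, -1.2733, -0.4288, -0.8981, 0.0976]
J5: z=[0.2947, -0.0369, 0.9549] o=[-0.3563, 0.0390, 0.3604] → [0.1590, -0.6792, -0.0753, 0.2947, -0.0369, 0.9549]
J6: z=[-0.8684, 0.4066, 0.2837] o=[-0.5238, -0.3444, 0.3973] → [-0.0348, -0.0907, 0.0236, -0.8684, 0.4066, 0.2837]
q̇ = J⁺·V = [0.0300, 0.4380, 0.0180, 0.8010, -0.6690, 0.9530]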